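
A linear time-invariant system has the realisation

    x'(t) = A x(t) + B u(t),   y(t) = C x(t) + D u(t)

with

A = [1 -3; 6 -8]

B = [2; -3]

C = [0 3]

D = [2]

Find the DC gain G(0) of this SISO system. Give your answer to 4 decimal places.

6.5000

G(0) = C(-A)^{-1}B + D = -C A^{-1} B + D.
det A = 10, so A^{-1} = (1/10)·adj(A) = [[-4/5, 3/10], [-3/5, 1/10]]
A^{-1} B = [-5/2, -3/2]^T
C A^{-1} B = -9/2
G(0) = D - C A^{-1} B = 2 - (-9/2) = 13/2 ≈ 6.5000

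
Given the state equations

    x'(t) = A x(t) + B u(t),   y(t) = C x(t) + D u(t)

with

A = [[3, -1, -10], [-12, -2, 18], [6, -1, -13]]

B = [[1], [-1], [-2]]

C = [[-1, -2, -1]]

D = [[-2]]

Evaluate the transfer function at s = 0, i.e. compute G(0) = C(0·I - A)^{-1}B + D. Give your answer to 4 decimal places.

G(0) = C(-A)^{-1}B + D = -C A^{-1} B + D.
det A = -60, so A^{-1} = (1/-60)·adj(A) = [[-11/15, 1/20, 19/30], [4/5, -7/20, -11/10], [-2/5, 1/20, 3/10]]
A^{-1} B = [-41/20, 67/20, -21/20]^T
C A^{-1} B = -18/5
G(0) = D - C A^{-1} B = -2 - (-18/5) = 8/5 ≈ 1.6000

1.6000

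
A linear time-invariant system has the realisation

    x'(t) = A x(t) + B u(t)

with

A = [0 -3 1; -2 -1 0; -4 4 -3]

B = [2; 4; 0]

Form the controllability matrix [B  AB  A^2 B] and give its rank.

AB = [[-12], [-8], [8]]
A^2B = [[32], [32], [-8]]
Controllability matrix C = [B  AB  A^2B] = [[2, -12, 32], [4, -8, 32], [0, 8, -8]]
det(C) = 2·((-8)·(-8) - 32·8) - (-12)·(4·(-8) - 32·0) + 32·(4·8 - (-8)·0) = 2·(-192) - (-12)·(-32) + 32·32 = 256 ≠ 0, so rank(C) = 3.
rank(C) = 3 = n, so the pair (A, B) is completely controllable.

3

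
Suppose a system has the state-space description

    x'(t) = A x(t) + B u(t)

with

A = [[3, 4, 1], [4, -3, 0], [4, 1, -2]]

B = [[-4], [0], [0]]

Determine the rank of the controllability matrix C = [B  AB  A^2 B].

3

AB = [[-12], [-16], [-16]]
A^2B = [[-116], [0], [-32]]
Controllability matrix C = [B  AB  A^2B] = [[-4, -12, -116], [0, -16, 0], [0, -16, -32]]
det(C) = (-4)·((-16)·(-32) - 0·(-16)) - (-12)·(0·(-32) - 0·0) + (-116)·(0·(-16) - (-16)·0) = (-4)·512 - (-12)·0 + (-116)·0 = -2048 ≠ 0, so rank(C) = 3.
rank(C) = 3 = n, so the pair (A, B) is completely controllable.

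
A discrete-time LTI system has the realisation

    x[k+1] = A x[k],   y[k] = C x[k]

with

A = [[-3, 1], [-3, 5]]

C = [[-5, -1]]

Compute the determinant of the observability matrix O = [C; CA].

68

CA = [[18, -10]]
Observability matrix O = [C; CA] = [[-5, -1], [18, -10]]
det(O) = (-5)·(-10) - (-1)·18 = 50 - (-18) = 68
Since det(O) ≠ 0, rank(O) = 2 and the system is completely observable.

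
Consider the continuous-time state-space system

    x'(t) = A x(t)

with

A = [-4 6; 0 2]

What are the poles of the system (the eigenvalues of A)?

det(sI - A) = s^2 - (tr A)s + det A, with tr A = (-4) + 2 = -2 and det A = (-4)·2 - 6·0 = -8 - 0 = -8.
So p(s) = det(sI - A) = s^2 + 2s - 8.
Factor s^2 + 2s - 8: two numbers with sum -2 and product -8 are 2 and -4, so s^2 + 2s - 8 = (s - 2)(s + 4).
Hence p(s) = (s - 2) (s + 4), with roots -4, 2.
At least one eigenvalue has non-negative real part, so the system is not asymptotically stable.

-4, 2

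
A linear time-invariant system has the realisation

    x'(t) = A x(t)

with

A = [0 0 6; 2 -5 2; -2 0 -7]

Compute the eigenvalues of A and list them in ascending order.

-5, -4, -3

det(sI - A) = s^3 - (tr A)s^2 + (M11 + M22 + M33)s - det A, where Mii is the 2×2 principal minor of A obtained by deleting row i and column i.
tr A = 0 + (-5) + (-7) = -12; M11 = (-5)·(-7) - 2·0 = 35 - 0 = 35; M22 = 0·(-7) - 6·(-2) = 0 - (-12) = 12; M33 = 0·(-5) - 0·2 = 0 - 0 = 0; sum of minors = 47.
det A = 0·((-5)·(-7) - 2·0) - 0·(2·(-7) - 2·(-2)) + 6·(2·0 - (-5)·(-2)) = 0·35 - 0·(-10) + 6·(-10) = -60.
So p(s) = det(sI - A) = s^3 + 12s^2 + 47s + 60.
Rational-root test: any integer root divides 60. Testing small divisors, s = -3 works: p(-3) = -27 + 108 + (-141) + 60 = 0, so (s + 3) is a factor.
Dividing, p(s) = (s + 3)(s^2 + 9s + 20).
Factor s^2 + 9s + 20: two numbers with sum -9 and product 20 are -4 and -5, so s^2 + 9s + 20 = (s + 4)(s + 5).
Hence p(s) = (s + 3) (s + 4) (s + 5), with roots -5, -4, -3.
All eigenvalues have negative real part, so the system is asymptotically stable.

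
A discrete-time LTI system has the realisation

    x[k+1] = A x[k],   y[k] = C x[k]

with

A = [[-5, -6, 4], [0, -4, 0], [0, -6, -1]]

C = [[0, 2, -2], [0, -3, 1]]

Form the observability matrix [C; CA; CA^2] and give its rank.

CA = [[0, 4, 2], [0, 6, -1]]
CA^2 = [[0, -28, -2], [0, -18, 1]]
Observability matrix O = [C; CA; CA^2] = [[0, 2, -2], [0, -3, 1], [0, 4, 2], [0, 6, -1], [0, -28, -2], [0, -18, 1]]
Column 1 of O is identically zero, so rank(O) ≤ 2.
The 2×2 minor from rows 1, 2, columns 2, 3 is 2·1 - (-2)·(-3) = 2 - 6 = -4 ≠ 0, so rank(O) = 2.
rank(O) = 2 < n = 3, so the pair (A, C) is not completely observable.

2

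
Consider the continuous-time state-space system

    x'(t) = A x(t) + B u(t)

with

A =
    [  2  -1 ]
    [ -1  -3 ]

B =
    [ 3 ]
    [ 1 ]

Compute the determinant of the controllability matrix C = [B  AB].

AB = [[5], [-6]]
Controllability matrix C = [B  AB] = [[3, 5], [1, -6]]
det(C) = 3·(-6) - 5·1 = -18 - 5 = -23
Since det(C) ≠ 0, rank(C) = 2 and the system is completely controllable.

-23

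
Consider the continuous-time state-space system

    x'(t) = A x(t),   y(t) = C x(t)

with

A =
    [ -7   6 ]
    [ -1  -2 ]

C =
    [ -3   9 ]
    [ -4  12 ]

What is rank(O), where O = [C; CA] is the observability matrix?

CA = [[12, -36], [16, -48]]
Observability matrix O = [C; CA] = [[-3, 9], [-4, 12], [12, -36], [16, -48]]
Every row of O is a scalar multiple of row 1 = [-3, 9] (multipliers 1, 4/3, -4, -16/3), so the rows span a one-dimensional space.
O ≠ 0, hence rank(O) = 1.
rank(O) = 1 < n = 2, so the pair (A, C) is not completely observable.

1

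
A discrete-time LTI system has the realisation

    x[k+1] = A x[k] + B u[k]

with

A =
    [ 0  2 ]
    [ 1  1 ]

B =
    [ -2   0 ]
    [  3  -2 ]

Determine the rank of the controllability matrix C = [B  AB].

AB = [[6, -4], [1, -2]]
Controllability matrix C = [B  AB] = [[-2, 0, 6, -4], [3, -2, 1, -2]]
Take the 2×2 submatrix of C formed by columns 1, 2: [[-2, 0], [3, -2]]. Its determinant is (-2)·(-2) - 0·3 = 4 - 0 = 4 ≠ 0.
So rank(C) ≥ 2; since C has 2 rows, rank(C) = 2.
rank(C) = 2 = n, so the pair (A, B) is completely controllable.

2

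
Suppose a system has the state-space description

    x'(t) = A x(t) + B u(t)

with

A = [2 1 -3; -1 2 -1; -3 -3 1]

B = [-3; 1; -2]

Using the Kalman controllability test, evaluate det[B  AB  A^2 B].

AB = [[1], [7], [4]]
A^2B = [[-3], [9], [-20]]
Controllability matrix C = [B  AB  A^2B] = [[-3, 1, -3], [1, 7, 9], [-2, 4, -20]]
Expanding along the first row, det(C) = (-3)·(7·(-20) - 9·4) - 1·(1·(-20) - 9·(-2)) + (-3)·(1·4 - 7·(-2)) = (-3)·(-176) - 1·(-2) + (-3)·18 = 476
Since det(C) ≠ 0, rank(C) = 3 and the system is completely controllable.

476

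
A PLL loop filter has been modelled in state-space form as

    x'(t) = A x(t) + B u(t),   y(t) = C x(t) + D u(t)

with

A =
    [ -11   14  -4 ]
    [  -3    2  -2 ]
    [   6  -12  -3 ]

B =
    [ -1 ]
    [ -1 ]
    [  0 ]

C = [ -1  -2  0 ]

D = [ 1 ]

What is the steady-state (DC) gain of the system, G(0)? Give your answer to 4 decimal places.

3.2000

G(0) = C(-A)^{-1}B + D = -C A^{-1} B + D.
det A = -60, so A^{-1} = (1/-60)·adj(A) = [[1/2, -3/2, 1/3], [7/20, -19/20, 1/6], [-2/5, 4/5, -1/3]]
A^{-1} B = [1, 3/5, -2/5]^T
C A^{-1} B = -11/5
G(0) = D - C A^{-1} B = 1 - (-11/5) = 16/5 ≈ 3.2000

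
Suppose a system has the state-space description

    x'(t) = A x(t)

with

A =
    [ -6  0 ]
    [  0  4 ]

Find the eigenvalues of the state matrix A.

-6, 4

det(sI - A) = s^2 - (tr A)s + det A, with tr A = (-6) + 4 = -2 and det A = (-6)·4 - 0·0 = -24 - 0 = -24.
So p(s) = det(sI - A) = s^2 + 2s - 24.
Factor s^2 + 2s - 24: two numbers with sum -2 and product -24 are 4 and -6, so s^2 + 2s - 24 = (s - 4)(s + 6).
Hence p(s) = (s - 4) (s + 6), with roots -6, 4.
At least one eigenvalue has non-negative real part, so the system is not asymptotically stable.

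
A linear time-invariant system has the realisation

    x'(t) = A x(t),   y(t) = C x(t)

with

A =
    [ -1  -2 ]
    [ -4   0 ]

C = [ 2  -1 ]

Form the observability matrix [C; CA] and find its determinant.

-6

CA = [[2, -4]]
Observability matrix O = [C; CA] = [[2, -1], [2, -4]]
det(O) = 2·(-4) - (-1)·2 = -8 - (-2) = -6
Since det(O) ≠ 0, rank(O) = 2 and the system is completely observable.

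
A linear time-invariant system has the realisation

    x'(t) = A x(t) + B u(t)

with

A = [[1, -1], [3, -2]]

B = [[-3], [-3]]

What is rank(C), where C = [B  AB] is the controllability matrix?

2

AB = [[0], [-3]]
Controllability matrix C = [B  AB] = [[-3, 0], [-3, -3]]
det(C) = (-3)·(-3) - 0·(-3) = 9 - 0 = 9 ≠ 0, so rank(C) = 2.
rank(C) = 2 = n, so the pair (A, B) is completely controllable.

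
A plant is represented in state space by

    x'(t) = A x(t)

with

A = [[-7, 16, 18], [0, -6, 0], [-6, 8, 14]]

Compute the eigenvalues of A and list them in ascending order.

-6, 2, 5

det(sI - A) = s^3 - (tr A)s^2 + (M11 + M22 + M33)s - det A, where Mii is the 2×2 principal minor of A obtained by deleting row i and column i.
tr A = (-7) + (-6) + 14 = 1; M11 = (-6)·14 - 0·8 = -84 - 0 = -84; M22 = (-7)·14 - 18·(-6) = -98 - (-108) = 10; M33 = (-7)·(-6) - 16·0 = 42 - 0 = 42; sum of minors = -32.
det A = (-7)·((-6)·14 - 0·8) - 16·(0·14 - 0·(-6)) + 18·(0·8 - (-6)·(-6)) = (-7)·(-84) - 16·0 + 18·(-36) = -60.
So p(s) = det(sI - A) = s^3 - s^2 - 32s + 60.
Rational-root test: any integer root divides 60. Testing small divisors, s = 2 works: p(2) = 8 + (-4) + (-64) + 60 = 0, so (s - 2) is a factor.
Dividing, p(s) = (s - 2)(s^2 + s - 30).
Factor s^2 + s - 30: two numbers with sum -1 and product -30 are 5 and -6, so s^2 + s - 30 = (s - 5)(s + 6).
Hence p(s) = (s - 5) (s - 2) (s + 6), with roots -6, 2, 5.
At least one eigenvalue has non-negative real part, so the system is not asymptotically stable.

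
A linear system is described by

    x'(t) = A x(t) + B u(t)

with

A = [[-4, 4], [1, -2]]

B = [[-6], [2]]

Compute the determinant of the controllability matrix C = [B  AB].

AB = [[32], [-10]]
Controllability matrix C = [B  AB] = [[-6, 32], [2, -10]]
det(C) = (-6)·(-10) - 32·2 = 60 - 64 = -4
Since det(C) ≠ 0, rank(C) = 2 and the system is completely controllable.

-4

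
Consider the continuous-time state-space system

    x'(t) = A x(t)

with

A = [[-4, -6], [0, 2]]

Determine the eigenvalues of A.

-4, 2

det(sI - A) = s^2 - (tr A)s + det A, with tr A = (-4) + 2 = -2 and det A = (-4)·2 - (-6)·0 = -8 - 0 = -8.
So p(s) = det(sI - A) = s^2 + 2s - 8.
Factor s^2 + 2s - 8: two numbers with sum -2 and product -8 are 2 and -4, so s^2 + 2s - 8 = (s - 2)(s + 4).
Hence p(s) = (s - 2) (s + 4), with roots -4, 2.
At least one eigenvalue has non-negative real part, so the system is not asymptotically stable.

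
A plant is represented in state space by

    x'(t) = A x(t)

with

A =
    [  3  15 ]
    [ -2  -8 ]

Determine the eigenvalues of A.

-3, -2

det(sI - A) = s^2 - (tr A)s + det A, with tr A = 3 + (-8) = -5 and det A = 3·(-8) - 15·(-2) = -24 - (-30) = 6.
So p(s) = det(sI - A) = s^2 + 5s + 6.
Factor s^2 + 5s + 6: two numbers with sum -5 and product 6 are -2 and -3, so s^2 + 5s + 6 = (s + 2)(s + 3).
Hence p(s) = (s + 2) (s + 3), with roots -3, -2.
All eigenvalues have negative real part, so the system is asymptotically stable.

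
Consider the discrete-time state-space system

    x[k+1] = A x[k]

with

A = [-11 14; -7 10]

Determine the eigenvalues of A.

-4, 3

det(zI - A) = z^2 - (tr A)z + det A, with tr A = (-11) + 10 = -1 and det A = (-11)·10 - 14·(-7) = -110 - (-98) = -12.
So p(z) = det(zI - A) = z^2 + z - 12.
Factor z^2 + z - 12: two numbers with sum -1 and product -12 are 3 and -4, so z^2 + z - 12 = (z - 3)(z + 4).
Hence p(z) = (z - 3) (z + 4), with roots -4, 3.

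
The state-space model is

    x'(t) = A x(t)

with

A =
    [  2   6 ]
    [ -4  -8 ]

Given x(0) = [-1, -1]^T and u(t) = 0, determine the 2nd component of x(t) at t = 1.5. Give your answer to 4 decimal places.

det(sI - A) = s^2 - (tr A)s + det A, with tr A = 2 + (-8) = -6 and det A = 2·(-8) - 6·(-4) = -16 - (-24) = 8.
So p(s) = det(sI - A) = s^2 + 6s + 8.
Factor s^2 + 6s + 8: two numbers with sum -6 and product 8 are -2 and -4, so s^2 + 6s + 8 = (s + 2)(s + 4).
Hence p(s) = (s + 2) (s + 4), with roots -4, -2.
The eigenvalues -4, -2 are distinct and real, so A is diagonalisable and x(t) = e^{At} x(0) = V diag(e^{λ_i t}) V^{-1} x(0), where the columns of V are the eigenvectors.
λ = -4: A - (-4)I = [[6, 6], [-4, -4]]. Row 1 gives 6·v1 + 6·v2 = 0, so take v_1 = [-1, 1]^T.
λ = -2: A - (-2)I = [[4, 6], [-4, -6]]. Row 1 gives 4·v1 + 6·v2 = 0, so take v_2 = [3, -2]^T.
V = [v_1 v_2] = [[-1, 3], [1, -2]] has det V = -1, so V^{-1} = adj(V)/det V = [[2, 3], [1, 1]].
Modal coordinates z(0) = V^{-1} x(0): 2·(-1) + 3·(-1) = -5; 1·(-1) + 1·(-1) = -2; so z(0) = [-5, -2]^T.
x_2(t) = Σ_i (v_i)_2 · z_i(0) · e^{λ_i t} (row 2 of V times the modal terms).
x_2(1.5) = 1·(-5)·e^{-4·1.5} + (-2)·(-2)·e^{-2·1.5} = (-5)·0.002479 + 4·0.049787 = 0.1868.

0.1868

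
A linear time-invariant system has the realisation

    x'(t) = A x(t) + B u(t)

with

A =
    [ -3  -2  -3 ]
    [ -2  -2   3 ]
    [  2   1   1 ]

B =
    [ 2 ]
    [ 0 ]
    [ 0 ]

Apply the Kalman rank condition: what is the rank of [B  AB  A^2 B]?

AB = [[-6], [-4], [4]]
A^2B = [[14], [32], [-12]]
Controllability matrix C = [B  AB  A^2B] = [[2, -6, 14], [0, -4, 32], [0, 4, -12]]
det(C) = 2·((-4)·(-12) - 32·4) - (-6)·(0·(-12) - 32·0) + 14·(0·4 - (-4)·0) = 2·(-80) - (-6)·0 + 14·0 = -160 ≠ 0, so rank(C) = 3.
rank(C) = 3 = n, so the pair (A, B) is completely controllable.

3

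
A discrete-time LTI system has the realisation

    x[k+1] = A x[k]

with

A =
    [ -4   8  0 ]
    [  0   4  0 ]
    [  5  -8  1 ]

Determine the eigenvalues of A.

-4, 1, 4

det(zI - A) = z^3 - (tr A)z^2 + (M11 + M22 + M33)z - det A, where Mii is the 2×2 principal minor of A obtained by deleting row i and column i.
tr A = (-4) + 4 + 1 = 1; M11 = 4·1 - 0·(-8) = 4 - 0 = 4; M22 = (-4)·1 - 0·5 = -4 - 0 = -4; M33 = (-4)·4 - 8·0 = -16 - 0 = -16; sum of minors = -16.
det A = (-4)·(4·1 - 0·(-8)) - 8·(0·1 - 0·5) + 0·(0·(-8) - 4·5) = (-4)·4 - 8·0 + 0·(-20) = -16.
So p(z) = det(zI - A) = z^3 - z^2 - 16z + 16.
Rational-root test: any integer root divides 16. Testing small divisors, z = 1 works: p(1) = 1 + (-1) + (-16) + 16 = 0, so (z - 1) is a factor.
Dividing, p(z) = (z - 1)(z^2 - 16).
Factor z^2 - 16: two numbers with sum 0 and product -16 are 4 and -4, so z^2 - 16 = (z - 4)(z + 4).
Hence p(z) = (z - 4) (z - 1) (z + 4), with roots -4, 1, 4.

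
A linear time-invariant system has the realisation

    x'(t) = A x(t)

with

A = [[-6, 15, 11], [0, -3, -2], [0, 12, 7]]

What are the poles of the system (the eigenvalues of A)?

det(sI - A) = s^3 - (tr A)s^2 + (M11 + M22 + M33)s - det A, where Mii is the 2×2 principal minor of A obtained by deleting row i and column i.
tr A = (-6) + (-3) + 7 = -2; M11 = (-3)·7 - (-2)·12 = -21 - (-24) = 3; M22 = (-6)·7 - 11·0 = -42 - 0 = -42; M33 = (-6)·(-3) - 15·0 = 18 - 0 = 18; sum of minors = -21.
det A = (-6)·((-3)·7 - (-2)·12) - 15·(0·7 - (-2)·0) + 11·(0·12 - (-3)·0) = (-6)·3 - 15·0 + 11·0 = -18.
So p(s) = det(sI - A) = s^3 + 2s^2 - 21s + 18.
Rational-root test: any integer root divides 18. Testing small divisors, s = 1 works: p(1) = 1 + 2 + (-21) + 18 = 0, so (s - 1) is a factor.
Dividing, p(s) = (s - 1)(s^2 + 3s - 18).
Factor s^2 + 3s - 18: two numbers with sum -3 and product -18 are 3 and -6, so s^2 + 3s - 18 = (s - 3)(s + 6).
Hence p(s) = (s - 3) (s - 1) (s + 6), with roots -6, 1, 3.
At least one eigenvalue has non-negative real part, so the system is not asymptotically stable.

-6, 1, 3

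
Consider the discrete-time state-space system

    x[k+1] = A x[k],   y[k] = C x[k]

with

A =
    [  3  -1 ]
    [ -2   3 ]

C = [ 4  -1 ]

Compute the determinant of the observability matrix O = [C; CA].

-14

CA = [[14, -7]]
Observability matrix O = [C; CA] = [[4, -1], [14, -7]]
det(O) = 4·(-7) - (-1)·14 = -28 - (-14) = -14
Since det(O) ≠ 0, rank(O) = 2 and the system is completely observable.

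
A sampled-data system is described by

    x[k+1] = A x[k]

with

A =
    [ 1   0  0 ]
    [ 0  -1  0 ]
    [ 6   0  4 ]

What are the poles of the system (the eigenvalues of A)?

det(zI - A) = z^3 - (tr A)z^2 + (M11 + M22 + M33)z - det A, where Mii is the 2×2 principal minor of A obtained by deleting row i and column i.
tr A = 1 + (-1) + 4 = 4; M11 = (-1)·4 - 0·0 = -4 - 0 = -4; M22 = 1·4 - 0·6 = 4 - 0 = 4; M33 = 1·(-1) - 0·0 = -1 - 0 = -1; sum of minors = -1.
det A = 1·((-1)·4 - 0·0) - 0·(0·4 - 0·6) + 0·(0·0 - (-1)·6) = 1·(-4) - 0·0 + 0·6 = -4.
So p(z) = det(zI - A) = z^3 - 4z^2 - z + 4.
Rational-root test: any integer root divides 4. Testing small divisors, z = -1 works: p(-1) = -1 + (-4) + 1 + 4 = 0, so (z + 1) is a factor.
Dividing, p(z) = (z + 1)(z^2 - 5z + 4).
Factor z^2 - 5z + 4: two numbers with sum 5 and product 4 are 4 and 1, so z^2 - 5z + 4 = (z - 4)(z - 1).
Hence p(z) = (z - 4) (z - 1) (z + 1), with roots -1, 1, 4.

-1, 1, 4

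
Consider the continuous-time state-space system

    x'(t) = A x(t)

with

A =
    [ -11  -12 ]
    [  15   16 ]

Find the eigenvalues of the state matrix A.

1, 4

det(sI - A) = s^2 - (tr A)s + det A, with tr A = (-11) + 16 = 5 and det A = (-11)·16 - (-12)·15 = -176 - (-180) = 4.
So p(s) = det(sI - A) = s^2 - 5s + 4.
Factor s^2 - 5s + 4: two numbers with sum 5 and product 4 are 4 and 1, so s^2 - 5s + 4 = (s - 4)(s - 1).
Hence p(s) = (s - 4) (s - 1), with roots 1, 4.
At least one eigenvalue has non-negative real part, so the system is not asymptotically stable.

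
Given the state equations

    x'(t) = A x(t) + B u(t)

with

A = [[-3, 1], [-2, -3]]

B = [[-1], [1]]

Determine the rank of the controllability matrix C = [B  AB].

2

AB = [[4], [-1]]
Controllability matrix C = [B  AB] = [[-1, 4], [1, -1]]
det(C) = (-1)·(-1) - 4·1 = 1 - 4 = -3 ≠ 0, so rank(C) = 2.
rank(C) = 2 = n, so the pair (A, B) is completely controllable.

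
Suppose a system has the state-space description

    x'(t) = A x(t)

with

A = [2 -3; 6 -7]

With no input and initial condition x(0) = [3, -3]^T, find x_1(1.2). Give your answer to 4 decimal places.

det(sI - A) = s^2 - (tr A)s + det A, with tr A = 2 + (-7) = -5 and det A = 2·(-7) - (-3)·6 = -14 - (-18) = 4.
So p(s) = det(sI - A) = s^2 + 5s + 4.
Factor s^2 + 5s + 4: two numbers with sum -5 and product 4 are -1 and -4, so s^2 + 5s + 4 = (s + 1)(s + 4).
Hence p(s) = (s + 1) (s + 4), with roots -4, -1.
The eigenvalues -4, -1 are distinct and real, so A is diagonalisable and x(t) = e^{At} x(0) = V diag(e^{λ_i t}) V^{-1} x(0), where the columns of V are the eigenvectors.
λ = -4: A - (-4)I = [[6, -3], [6, -3]]. Row 1 gives 6·v1 + (-3)·v2 = 0, so take v_1 = [1, 2]^T.
λ = -1: A - (-1)I = [[3, -3], [6, -6]]. Row 1 gives 3·v1 + (-3)·v2 = 0, so take v_2 = [-1, -1]^T.
V = [v_1 v_2] = [[1, -1], [2, -1]] has det V = 1, so V^{-1} = adj(V)/det V = [[-1, 1], [-2, 1]].
Modal coordinates z(0) = V^{-1} x(0): (-1)·3 + 1·(-3) = -6; (-2)·3 + 1·(-3) = -9; so z(0) = [-6, -9]^T.
x_1(t) = Σ_i (v_i)_1 · z_i(0) · e^{λ_i t} (row 1 of V times the modal terms).
x_1(1.2) = 1·(-6)·e^{-4·1.2} + (-1)·(-9)·e^{-1·1.2} = (-6)·0.008230 + 9·0.301194 = 2.6614.

2.6614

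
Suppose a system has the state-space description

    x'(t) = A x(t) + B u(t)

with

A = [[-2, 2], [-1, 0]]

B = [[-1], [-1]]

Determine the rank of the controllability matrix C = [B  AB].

2

AB = [[0], [1]]
Controllability matrix C = [B  AB] = [[-1, 0], [-1, 1]]
det(C) = (-1)·1 - 0·(-1) = -1 - 0 = -1 ≠ 0, so rank(C) = 2.
rank(C) = 2 = n, so the pair (A, B) is completely controllable.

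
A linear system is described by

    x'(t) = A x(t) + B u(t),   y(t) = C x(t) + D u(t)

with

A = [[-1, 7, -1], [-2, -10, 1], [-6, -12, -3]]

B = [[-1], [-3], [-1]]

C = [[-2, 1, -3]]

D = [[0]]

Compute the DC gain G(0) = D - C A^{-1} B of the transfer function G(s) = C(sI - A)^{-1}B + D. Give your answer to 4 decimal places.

G(0) = C(-A)^{-1}B + D = -C A^{-1} B + D.
det A = -90, so A^{-1} = (1/-90)·adj(A) = [[-7/15, -11/30, 1/30], [2/15, 1/30, -1/30], [2/5, 3/5, -4/15]]
A^{-1} B = [23/15, -1/5, -29/15]^T
C A^{-1} B = 38/15
G(0) = D - C A^{-1} B = 0 - (38/15) = -38/15 ≈ -2.5333

-2.5333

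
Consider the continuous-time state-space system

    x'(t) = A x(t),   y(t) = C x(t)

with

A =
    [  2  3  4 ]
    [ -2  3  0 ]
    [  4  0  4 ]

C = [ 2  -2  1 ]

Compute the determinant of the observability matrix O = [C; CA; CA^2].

144

CA = [[12, 0, 12]]
CA^2 = [[72, 36, 96]]
Observability matrix O = [C; CA; CA^2] = [[2, -2, 1], [12, 0, 12], [72, 36, 96]]
Expanding along the first row, det(O) = 2·(0·96 - 12·36) - (-2)·(12·96 - 12·72) + 1·(12·36 - 0·72) = 2·(-432) - (-2)·288 + 1·432 = 144
Since det(O) ≠ 0, rank(O) = 3 and the system is completely observable.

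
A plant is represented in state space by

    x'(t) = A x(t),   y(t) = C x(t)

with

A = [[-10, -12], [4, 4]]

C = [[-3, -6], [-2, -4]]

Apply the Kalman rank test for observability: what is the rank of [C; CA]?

1

CA = [[6, 12], [4, 8]]
Observability matrix O = [C; CA] = [[-3, -6], [-2, -4], [6, 12], [4, 8]]
Every row of O is a scalar multiple of row 1 = [-3, -6] (multipliers 1, 2/3, -2, -4/3), so the rows span a one-dimensional space.
O ≠ 0, hence rank(O) = 1.
rank(O) = 1 < n = 2, so the pair (A, C) is not completely observable.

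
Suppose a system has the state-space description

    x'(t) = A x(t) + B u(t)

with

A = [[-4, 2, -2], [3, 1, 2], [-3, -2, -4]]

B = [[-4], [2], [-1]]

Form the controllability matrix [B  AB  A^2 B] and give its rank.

3

AB = [[22], [-12], [12]]
A^2B = [[-136], [78], [-90]]
Controllability matrix C = [B  AB  A^2B] = [[-4, 22, -136], [2, -12, 78], [-1, 12, -90]]
det(C) = (-4)·((-12)·(-90) - 78·12) - 22·(2·(-90) - 78·(-1)) + (-136)·(2·12 - (-12)·(-1)) = (-4)·144 - 22·(-102) + (-136)·12 = 36 ≠ 0, so rank(C) = 3.
rank(C) = 3 = n, so the pair (A, B) is completely controllable.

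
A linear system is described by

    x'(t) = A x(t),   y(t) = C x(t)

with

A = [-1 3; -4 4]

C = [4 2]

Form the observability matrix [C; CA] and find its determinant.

104

CA = [[-12, 20]]
Observability matrix O = [C; CA] = [[4, 2], [-12, 20]]
det(O) = 4·20 - 2·(-12) = 80 - (-24) = 104
Since det(O) ≠ 0, rank(O) = 2 and the system is completely observable.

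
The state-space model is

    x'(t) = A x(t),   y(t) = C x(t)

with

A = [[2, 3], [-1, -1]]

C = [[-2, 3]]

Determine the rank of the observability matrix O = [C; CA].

2

CA = [[-7, -9]]
Observability matrix O = [C; CA] = [[-2, 3], [-7, -9]]
det(O) = (-2)·(-9) - 3·(-7) = 18 - (-21) = 39 ≠ 0, so rank(O) = 2.
rank(O) = 2 = n, so the pair (A, C) is completely observable.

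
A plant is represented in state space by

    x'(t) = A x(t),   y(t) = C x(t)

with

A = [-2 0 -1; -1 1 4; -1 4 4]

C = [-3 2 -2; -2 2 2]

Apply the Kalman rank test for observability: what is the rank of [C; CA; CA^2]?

CA = [[6, -6, 3], [0, 10, 18]]
CA^2 = [[-9, 6, -18], [-28, 82, 112]]
Observability matrix O = [C; CA; CA^2] = [[-3, 2, -2], [-2, 2, 2], [6, -6, 3], [0, 10, 18], [-9, 6, -18], [-28, 82, 112]]
Take the 3×3 submatrix of O formed by rows 1, 2, 3: [[-3, 2, -2], [-2, 2, 2], [6, -6, 3]]. Its determinant is (-3)·(2·3 - 2·(-6)) - 2·((-2)·3 - 2·6) + (-2)·((-2)·(-6) - 2·6) = (-3)·18 - 2·(-18) + (-2)·0 = -18 ≠ 0.
So rank(O) ≥ 3; since O has 3 columns, rank(O) = 3.
rank(O) = 3 = n, so the pair (A, C) is completely observable.

3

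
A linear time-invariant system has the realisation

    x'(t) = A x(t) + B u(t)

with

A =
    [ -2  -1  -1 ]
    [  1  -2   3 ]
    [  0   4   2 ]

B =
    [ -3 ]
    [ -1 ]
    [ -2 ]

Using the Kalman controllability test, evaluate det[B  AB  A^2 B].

-1260

AB = [[9], [-7], [-8]]
A^2B = [[-3], [-1], [-44]]
Controllability matrix C = [B  AB  A^2B] = [[-3, 9, -3], [-1, -7, -1], [-2, -8, -44]]
Expanding along the first row, det(C) = (-3)·((-7)·(-44) - (-1)·(-8)) - 9·((-1)·(-44) - (-1)·(-2)) + (-3)·((-1)·(-8) - (-7)·(-2)) = (-3)·300 - 9·42 + (-3)·(-6) = -1260
Since det(C) ≠ 0, rank(C) = 3 and the system is completely controllable.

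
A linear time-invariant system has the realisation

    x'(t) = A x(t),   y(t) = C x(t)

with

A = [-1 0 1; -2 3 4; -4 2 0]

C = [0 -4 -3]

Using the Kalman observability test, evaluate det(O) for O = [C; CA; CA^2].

CA = [[20, -18, -16]]
CA^2 = [[80, -86, -52]]
Observability matrix O = [C; CA; CA^2] = [[0, -4, -3], [20, -18, -16], [80, -86, -52]]
Expanding along the first row, det(O) = 0·((-18)·(-52) - (-16)·(-86)) - (-4)·(20·(-52) - (-16)·80) + (-3)·(20·(-86) - (-18)·80) = 0·(-440) - (-4)·240 + (-3)·(-280) = 1800
Since det(O) ≠ 0, rank(O) = 3 and the system is completely observable.

1800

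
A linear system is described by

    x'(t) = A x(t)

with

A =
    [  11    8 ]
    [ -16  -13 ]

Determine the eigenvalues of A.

det(sI - A) = s^2 - (tr A)s + det A, with tr A = 11 + (-13) = -2 and det A = 11·(-13) - 8·(-16) = -143 - (-128) = -15.
So p(s) = det(sI - A) = s^2 + 2s - 15.
Factor s^2 + 2s - 15: two numbers with sum -2 and product -15 are 3 and -5, so s^2 + 2s - 15 = (s - 3)(s + 5).
Hence p(s) = (s - 3) (s + 5), with roots -5, 3.
At least one eigenvalue has non-negative real part, so the system is not asymptotically stable.

-5, 3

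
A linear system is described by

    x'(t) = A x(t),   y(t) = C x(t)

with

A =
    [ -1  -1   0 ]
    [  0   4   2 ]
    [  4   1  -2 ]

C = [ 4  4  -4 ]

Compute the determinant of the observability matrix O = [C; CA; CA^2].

7360

CA = [[-20, 8, 16]]
CA^2 = [[84, 68, -16]]
Observability matrix O = [C; CA; CA^2] = [[4, 4, -4], [-20, 8, 16], [84, 68, -16]]
Expanding along the first row, det(O) = 4·(8·(-16) - 16·68) - 4·((-20)·(-16) - 16·84) + (-4)·((-20)·68 - 8·84) = 4·(-1216) - 4·(-1024) + (-4)·(-2032) = 7360
Since det(O) ≠ 0, rank(O) = 3 and the system is completely observable.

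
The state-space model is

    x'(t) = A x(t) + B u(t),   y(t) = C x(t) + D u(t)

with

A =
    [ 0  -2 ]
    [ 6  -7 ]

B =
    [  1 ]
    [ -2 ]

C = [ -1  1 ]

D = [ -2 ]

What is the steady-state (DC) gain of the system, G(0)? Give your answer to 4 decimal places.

G(0) = C(-A)^{-1}B + D = -C A^{-1} B + D.
det A = 12, so A^{-1} = (1/12)·adj(A) = [[-7/12, 1/6], [-1/2, 0]]
A^{-1} B = [-11/12, -1/2]^T
C A^{-1} B = 5/12
G(0) = D - C A^{-1} B = -2 - (5/12) = -29/12 ≈ -2.4167

-2.4167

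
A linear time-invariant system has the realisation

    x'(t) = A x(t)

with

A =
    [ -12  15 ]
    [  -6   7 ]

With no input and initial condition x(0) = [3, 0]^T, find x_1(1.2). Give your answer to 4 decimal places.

det(sI - A) = s^2 - (tr A)s + det A, with tr A = (-12) + 7 = -5 and det A = (-12)·7 - 15·(-6) = -84 - (-90) = 6.
So p(s) = det(sI - A) = s^2 + 5s + 6.
Factor s^2 + 5s + 6: two numbers with sum -5 and product 6 are -2 and -3, so s^2 + 5s + 6 = (s + 2)(s + 3).
Hence p(s) = (s + 2) (s + 3), with roots -3, -2.
The eigenvalues -3, -2 are distinct and real, so A is diagonalisable and x(t) = e^{At} x(0) = V diag(e^{λ_i t}) V^{-1} x(0), where the columns of V are the eigenvectors.
λ = -3: A - (-3)I = [[-9, 15], [-6, 10]]. Row 1 gives (-9)·v1 + 15·v2 = 0, so take v_1 = [-5, -3]^T.
λ = -2: A - (-2)I = [[-10, 15], [-6, 9]]. Row 1 gives (-10)·v1 + 15·v2 = 0, so take v_2 = [-3, -2]^T.
V = [v_1 v_2] = [[-5, -3], [-3, -2]] has det V = 1, so V^{-1} = adj(V)/det V = [[-2, 3], [3, -5]].
Modal coordinates z(0) = V^{-1} x(0): (-2)·3 + 3·0 = -6; 3·3 + (-5)·0 = 9; so z(0) = [-6, 9]^T.
x_1(t) = Σ_i (v_i)_1 · z_i(0) · e^{λ_i t} (row 1 of V times the modal terms).
x_1(1.2) = (-5)·(-6)·e^{-3·1.2} + (-3)·9·e^{-2·1.2} = 30·0.027324 + (-27)·0.090718 = -1.6297.

-1.6297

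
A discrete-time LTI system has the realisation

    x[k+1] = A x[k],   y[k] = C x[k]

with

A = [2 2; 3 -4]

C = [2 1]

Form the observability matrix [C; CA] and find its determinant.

-7

CA = [[7, 0]]
Observability matrix O = [C; CA] = [[2, 1], [7, 0]]
det(O) = 2·0 - 1·7 = 0 - 7 = -7
Since det(O) ≠ 0, rank(O) = 2 and the system is completely observable.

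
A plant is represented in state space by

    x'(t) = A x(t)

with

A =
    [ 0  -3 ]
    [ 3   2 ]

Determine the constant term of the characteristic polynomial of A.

For a 2×2 matrix, det(sI - A) = s^2 - (tr A)s + det A.
tr A = 2, det A = 9.
So p(s) = s^2 - 2s + 9.
The constant term is 9.

9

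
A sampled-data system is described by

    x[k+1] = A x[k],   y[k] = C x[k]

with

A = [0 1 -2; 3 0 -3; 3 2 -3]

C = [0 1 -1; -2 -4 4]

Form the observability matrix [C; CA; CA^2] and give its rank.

CA = [[0, -2, 0], [0, 6, 4]]
CA^2 = [[-6, 0, 6], [30, 8, -30]]
Observability matrix O = [C; CA; CA^2] = [[0, 1, -1], [-2, -4, 4], [0, -2, 0], [0, 6, 4], [-6, 0, 6], [30, 8, -30]]
Take the 3×3 submatrix of O formed by rows 1, 2, 3: [[0, 1, -1], [-2, -4, 4], [0, -2, 0]]. Its determinant is 0·((-4)·0 - 4·(-2)) - 1·((-2)·0 - 4·0) + (-1)·((-2)·(-2) - (-4)·0) = 0·8 - 1·0 + (-1)·4 = -4 ≠ 0.
So rank(O) ≥ 3; since O has 3 columns, rank(O) = 3.
rank(O) = 3 = n, so the pair (A, C) is completely observable.

3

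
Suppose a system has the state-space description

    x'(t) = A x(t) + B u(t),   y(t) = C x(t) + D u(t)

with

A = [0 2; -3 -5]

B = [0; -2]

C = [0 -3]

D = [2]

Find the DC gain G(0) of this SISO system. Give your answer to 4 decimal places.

G(0) = C(-A)^{-1}B + D = -C A^{-1} B + D.
det A = 6, so A^{-1} = (1/6)·adj(A) = [[-5/6, -1/3], [1/2, 0]]
A^{-1} B = [2/3, 0]^T
C A^{-1} B = 0
G(0) = D - C A^{-1} B = 2 - (0) = 2

2.0000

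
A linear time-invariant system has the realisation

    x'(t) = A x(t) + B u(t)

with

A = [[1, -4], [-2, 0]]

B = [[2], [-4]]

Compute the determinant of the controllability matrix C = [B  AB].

AB = [[18], [-4]]
Controllability matrix C = [B  AB] = [[2, 18], [-4, -4]]
det(C) = 2·(-4) - 18·(-4) = -8 - (-72) = 64
Since det(C) ≠ 0, rank(C) = 2 and the system is completely controllable.

64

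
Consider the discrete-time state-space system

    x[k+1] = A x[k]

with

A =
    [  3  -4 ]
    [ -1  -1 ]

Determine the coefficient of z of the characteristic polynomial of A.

For a 2×2 matrix, det(zI - A) = z^2 - (tr A)z + det A.
tr A = 2, det A = -7.
So p(z) = z^2 - 2z - 7.
The coefficient of z is -2.

-2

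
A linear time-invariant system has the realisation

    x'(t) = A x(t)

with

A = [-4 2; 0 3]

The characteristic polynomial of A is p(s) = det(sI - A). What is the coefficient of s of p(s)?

For a 2×2 matrix, det(sI - A) = s^2 - (tr A)s + det A.
tr A = -1, det A = -12.
So p(s) = s^2 + s - 12.
The coefficient of s is 1.

1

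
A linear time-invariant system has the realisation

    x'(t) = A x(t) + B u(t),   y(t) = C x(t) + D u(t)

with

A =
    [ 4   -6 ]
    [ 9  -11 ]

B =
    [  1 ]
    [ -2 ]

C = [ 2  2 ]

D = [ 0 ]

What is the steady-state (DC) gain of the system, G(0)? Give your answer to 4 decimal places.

8.0000

G(0) = C(-A)^{-1}B + D = -C A^{-1} B + D.
det A = 10, so A^{-1} = (1/10)·adj(A) = [[-11/10, 3/5], [-9/10, 2/5]]
A^{-1} B = [-23/10, -17/10]^T
C A^{-1} B = -8
G(0) = D - C A^{-1} B = 0 - (-8) = 8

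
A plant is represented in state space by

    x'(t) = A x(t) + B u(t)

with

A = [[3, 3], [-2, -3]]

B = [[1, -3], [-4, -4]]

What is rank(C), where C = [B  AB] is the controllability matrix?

AB = [[-9, -21], [10, 18]]
Controllability matrix C = [B  AB] = [[1, -3, -9, -21], [-4, -4, 10, 18]]
Take the 2×2 submatrix of C formed by columns 1, 2: [[1, -3], [-4, -4]]. Its determinant is 1·(-4) - (-3)·(-4) = -4 - 12 = -16 ≠ 0.
So rank(C) ≥ 2; since C has 2 rows, rank(C) = 2.
rank(C) = 2 = n, so the pair (A, B) is completely controllable.

2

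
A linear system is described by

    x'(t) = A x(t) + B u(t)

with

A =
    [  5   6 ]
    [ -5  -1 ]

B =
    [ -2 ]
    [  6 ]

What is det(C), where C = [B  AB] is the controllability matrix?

-164

AB = [[26], [4]]
Controllability matrix C = [B  AB] = [[-2, 26], [6, 4]]
det(C) = (-2)·4 - 26·6 = -8 - 156 = -164
Since det(C) ≠ 0, rank(C) = 2 and the system is completely controllable.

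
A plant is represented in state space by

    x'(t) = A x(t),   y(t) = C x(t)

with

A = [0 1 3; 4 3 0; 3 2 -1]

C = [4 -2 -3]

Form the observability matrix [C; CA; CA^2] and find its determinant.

CA = [[-17, -8, 15]]
CA^2 = [[13, -11, -66]]
Observability matrix O = [C; CA; CA^2] = [[4, -2, -3], [-17, -8, 15], [13, -11, -66]]
Expanding along the first row, det(O) = 4·((-8)·(-66) - 15·(-11)) - (-2)·((-17)·(-66) - 15·13) + (-3)·((-17)·(-11) - (-8)·13) = 4·693 - (-2)·927 + (-3)·291 = 3753
Since det(O) ≠ 0, rank(O) = 3 and the system is completely observable.

3753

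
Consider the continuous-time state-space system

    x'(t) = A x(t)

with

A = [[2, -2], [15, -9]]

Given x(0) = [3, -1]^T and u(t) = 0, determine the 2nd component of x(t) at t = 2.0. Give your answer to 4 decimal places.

0.1068

det(sI - A) = s^2 - (tr A)s + det A, with tr A = 2 + (-9) = -7 and det A = 2·(-9) - (-2)·15 = -18 - (-30) = 12.
So p(s) = det(sI - A) = s^2 + 7s + 12.
Factor s^2 + 7s + 12: two numbers with sum -7 and product 12 are -3 and -4, so s^2 + 7s + 12 = (s + 3)(s + 4).
Hence p(s) = (s + 3) (s + 4), with roots -4, -3.
The eigenvalues -4, -3 are distinct and real, so A is diagonalisable and x(t) = e^{At} x(0) = V diag(e^{λ_i t}) V^{-1} x(0), where the columns of V are the eigenvectors.
λ = -4: A - (-4)I = [[6, -2], [15, -5]]. Row 1 gives 6·v1 + (-2)·v2 = 0, so take v_1 = [1, 3]^T.
λ = -3: A - (-3)I = [[5, -2], [15, -6]]. Row 1 gives 5·v1 + (-2)·v2 = 0, so take v_2 = [-2, -5]^T.
V = [v_1 v_2] = [[1, -2], [3, -5]] has det V = 1, so V^{-1} = adj(V)/det V = [[-5, 2], [-3, 1]].
Modal coordinates z(0) = V^{-1} x(0): (-5)·3 + 2·(-1) = -17; (-3)·3 + 1·(-1) = -10; so z(0) = [-17, -10]^T.
x_2(t) = Σ_i (v_i)_2 · z_i(0) · e^{λ_i t} (row 2 of V times the modal terms).
x_2(2.0) = 3·(-17)·e^{-4·2.0} + (-5)·(-10)·e^{-3·2.0} = (-51)·0.00033546 + 50·0.00247875 = 0.1068.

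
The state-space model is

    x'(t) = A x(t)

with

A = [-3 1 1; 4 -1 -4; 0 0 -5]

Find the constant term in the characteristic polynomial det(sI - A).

Expand det(sI - A) for the 3×3 matrix.
p(s) = s^3 + 9s^2 + 19s - 5.
(Check: constant term = det(-A) = (-1)^3 det A = -5; coefficient of s^2 = -tr A = 9.)
The constant term is -5.

-5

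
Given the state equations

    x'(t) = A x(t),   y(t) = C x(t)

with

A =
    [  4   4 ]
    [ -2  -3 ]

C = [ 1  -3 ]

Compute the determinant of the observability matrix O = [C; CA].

43

CA = [[10, 13]]
Observability matrix O = [C; CA] = [[1, -3], [10, 13]]
det(O) = 1·13 - (-3)·10 = 13 - (-30) = 43
Since det(O) ≠ 0, rank(O) = 2 and the system is completely observable.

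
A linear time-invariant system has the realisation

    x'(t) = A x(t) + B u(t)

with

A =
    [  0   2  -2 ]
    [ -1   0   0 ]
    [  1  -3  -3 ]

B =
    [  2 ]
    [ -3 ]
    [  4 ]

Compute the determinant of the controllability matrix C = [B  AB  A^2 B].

-548

AB = [[-14], [-2], [-1]]
A^2B = [[-2], [14], [-5]]
Controllability matrix C = [B  AB  A^2B] = [[2, -14, -2], [-3, -2, 14], [4, -1, -5]]
Expanding along the first row, det(C) = 2·((-2)·(-5) - 14·(-1)) - (-14)·((-3)·(-5) - 14·4) + (-2)·((-3)·(-1) - (-2)·4) = 2·24 - (-14)·(-41) + (-2)·11 = -548
Since det(C) ≠ 0, rank(C) = 3 and the system is completely controllable.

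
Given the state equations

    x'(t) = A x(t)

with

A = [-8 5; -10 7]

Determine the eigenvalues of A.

-3, 2

det(sI - A) = s^2 - (tr A)s + det A, with tr A = (-8) + 7 = -1 and det A = (-8)·7 - 5·(-10) = -56 - (-50) = -6.
So p(s) = det(sI - A) = s^2 + s - 6.
Factor s^2 + s - 6: two numbers with sum -1 and product -6 are 2 and -3, so s^2 + s - 6 = (s - 2)(s + 3).
Hence p(s) = (s - 2) (s + 3), with roots -3, 2.
At least one eigenvalue has non-negative real part, so the system is not asymptotically stable.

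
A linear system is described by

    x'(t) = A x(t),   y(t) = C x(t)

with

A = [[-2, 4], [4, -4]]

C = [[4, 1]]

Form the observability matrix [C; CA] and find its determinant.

CA = [[-4, 12]]
Observability matrix O = [C; CA] = [[4, 1], [-4, 12]]
det(O) = 4·12 - 1·(-4) = 48 - (-4) = 52
Since det(O) ≠ 0, rank(O) = 2 and the system is completely observable.

52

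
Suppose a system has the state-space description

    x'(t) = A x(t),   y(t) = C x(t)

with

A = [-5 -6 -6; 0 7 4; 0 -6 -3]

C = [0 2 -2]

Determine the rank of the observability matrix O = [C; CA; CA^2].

CA = [[0, 26, 14]]
CA^2 = [[0, 98, 62]]
Observability matrix O = [C; CA; CA^2] = [[0, 2, -2], [0, 26, 14], [0, 98, 62]]
Column 1 of O is identically zero, so rank(O) ≤ 2.
The 2×2 minor from rows 1, 2, columns 2, 3 is 2·14 - (-2)·26 = 28 - (-52) = 80 ≠ 0, so rank(O) = 2.
rank(O) = 2 < n = 3, so the pair (A, C) is not completely observable.

2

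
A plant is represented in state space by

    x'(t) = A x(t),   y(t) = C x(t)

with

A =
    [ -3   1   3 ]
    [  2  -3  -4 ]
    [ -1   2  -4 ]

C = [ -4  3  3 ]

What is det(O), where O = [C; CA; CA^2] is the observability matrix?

1876

CA = [[15, -7, -36]]
CA^2 = [[-23, -36, 217]]
Observability matrix O = [C; CA; CA^2] = [[-4, 3, 3], [15, -7, -36], [-23, -36, 217]]
Expanding along the first row, det(O) = (-4)·((-7)·217 - (-36)·(-36)) - 3·(15·217 - (-36)·(-23)) + 3·(15·(-36) - (-7)·(-23)) = (-4)·(-2815) - 3·2427 + 3·(-701) = 1876
Since det(O) ≠ 0, rank(O) = 3 and the system is completely observable.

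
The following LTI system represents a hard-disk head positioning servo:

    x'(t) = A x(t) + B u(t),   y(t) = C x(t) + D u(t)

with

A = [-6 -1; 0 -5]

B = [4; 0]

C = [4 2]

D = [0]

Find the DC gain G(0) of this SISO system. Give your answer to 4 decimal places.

2.6667

G(0) = C(-A)^{-1}B + D = -C A^{-1} B + D.
det A = 30, so A^{-1} = (1/30)·adj(A) = [[-1/6, 1/30], [0, -1/5]]
A^{-1} B = [-2/3, 0]^T
C A^{-1} B = -8/3
G(0) = D - C A^{-1} B = 0 - (-8/3) = 8/3 ≈ 2.6667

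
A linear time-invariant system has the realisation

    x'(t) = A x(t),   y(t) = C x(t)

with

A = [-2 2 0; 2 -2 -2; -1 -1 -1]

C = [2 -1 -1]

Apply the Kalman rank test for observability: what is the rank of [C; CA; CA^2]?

CA = [[-5, 7, 3]]
CA^2 = [[21, -27, -17]]
Observability matrix O = [C; CA; CA^2] = [[2, -1, -1], [-5, 7, 3], [21, -27, -17]]
det(O) = 2·(7·(-17) - 3·(-27)) - (-1)·((-5)·(-17) - 3·21) + (-1)·((-5)·(-27) - 7·21) = 2·(-38) - (-1)·22 + (-1)·(-12) = -42 ≠ 0, so rank(O) = 3.
rank(O) = 3 = n, so the pair (A, C) is completely observable.

3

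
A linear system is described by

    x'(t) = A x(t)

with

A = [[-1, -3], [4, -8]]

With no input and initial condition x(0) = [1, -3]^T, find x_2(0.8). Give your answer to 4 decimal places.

det(sI - A) = s^2 - (tr A)s + det A, with tr A = (-1) + (-8) = -9 and det A = (-1)·(-8) - (-3)·4 = 8 - (-12) = 20.
So p(s) = det(sI - A) = s^2 + 9s + 20.
Factor s^2 + 9s + 20: two numbers with sum -9 and product 20 are -4 and -5, so s^2 + 9s + 20 = (s + 4)(s + 5).
Hence p(s) = (s + 4) (s + 5), with roots -5, -4.
The eigenvalues -5, -4 are distinct and real, so A is diagonalisable and x(t) = e^{At} x(0) = V diag(e^{λ_i t}) V^{-1} x(0), where the columns of V are the eigenvectors.
λ = -5: A - (-5)I = [[4, -3], [4, -3]]. Row 1 gives 4·v1 + (-3)·v2 = 0, so take v_1 = [3, 4]^T.
λ = -4: A - (-4)I = [[3, -3], [4, -4]]. Row 1 gives 3·v1 + (-3)·v2 = 0, so take v_2 = [-1, -1]^T.
V = [v_1 v_2] = [[3, -1], [4, -1]] has det V = 1, so V^{-1} = adj(V)/det V = [[-1, 1], [-4, 3]].
Modal coordinates z(0) = V^{-1} x(0): (-1)·1 + 1·(-3) = -4; (-4)·1 + 3·(-3) = -13; so z(0) = [-4, -13]^T.
x_2(t) = Σ_i (v_i)_2 · z_i(0) · e^{λ_i t} (row 2 of V times the modal terms).
x_2(0.8) = 4·(-4)·e^{-5·0.8} + (-1)·(-13)·e^{-4·0.8} = (-16)·0.018316 + 13·0.040762 = 0.2369.

0.2369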